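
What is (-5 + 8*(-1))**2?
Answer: 169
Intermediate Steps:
(-5 + 8*(-1))**2 = (-5 - 8)**2 = (-13)**2 = 169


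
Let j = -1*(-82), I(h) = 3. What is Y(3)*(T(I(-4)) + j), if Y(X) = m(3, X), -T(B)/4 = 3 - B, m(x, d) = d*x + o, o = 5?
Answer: 1148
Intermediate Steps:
m(x, d) = 5 + d*x (m(x, d) = d*x + 5 = 5 + d*x)
T(B) = -12 + 4*B (T(B) = -4*(3 - B) = -12 + 4*B)
Y(X) = 5 + 3*X (Y(X) = 5 + X*3 = 5 + 3*X)
j = 82
Y(3)*(T(I(-4)) + j) = (5 + 3*3)*((-12 + 4*3) + 82) = (5 + 9)*((-12 + 12) + 82) = 14*(0 + 82) = 14*82 = 1148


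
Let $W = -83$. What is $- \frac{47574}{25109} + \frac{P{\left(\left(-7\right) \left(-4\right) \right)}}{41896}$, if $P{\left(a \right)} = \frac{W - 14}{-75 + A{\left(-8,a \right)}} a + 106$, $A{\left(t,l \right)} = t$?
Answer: $- \frac{82571600103}{43656616556} \approx -1.8914$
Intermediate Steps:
$P{\left(a \right)} = 106 + \frac{97 a}{83}$ ($P{\left(a \right)} = \frac{-83 - 14}{-75 - 8} a + 106 = - \frac{97}{-83} a + 106 = \left(-97\right) \left(- \frac{1}{83}\right) a + 106 = \frac{97 a}{83} + 106 = 106 + \frac{97 a}{83}$)
$- \frac{47574}{25109} + \frac{P{\left(\left(-7\right) \left(-4\right) \right)}}{41896} = - \frac{47574}{25109} + \frac{106 + \frac{97 \left(\left(-7\right) \left(-4\right)\right)}{83}}{41896} = \left(-47574\right) \frac{1}{25109} + \left(106 + \frac{97}{83} \cdot 28\right) \frac{1}{41896} = - \frac{47574}{25109} + \left(106 + \frac{2716}{83}\right) \frac{1}{41896} = - \frac{47574}{25109} + \frac{11514}{83} \cdot \frac{1}{41896} = - \frac{47574}{25109} + \frac{5757}{1738684} = - \frac{82571600103}{43656616556}$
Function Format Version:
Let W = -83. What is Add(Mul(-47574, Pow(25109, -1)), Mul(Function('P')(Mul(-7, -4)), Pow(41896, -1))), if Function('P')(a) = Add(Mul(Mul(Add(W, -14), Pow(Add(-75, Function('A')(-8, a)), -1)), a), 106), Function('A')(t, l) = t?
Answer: Rational(-82571600103, 43656616556) ≈ -1.8914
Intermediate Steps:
Function('P')(a) = Add(106, Mul(Rational(97, 83), a)) (Function('P')(a) = Add(Mul(Mul(Add(-83, -14), Pow(Add(-75, -8), -1)), a), 106) = Add(Mul(Mul(-97, Pow(-83, -1)), a), 106) = Add(Mul(Mul(-97, Rational(-1, 83)), a), 106) = Add(Mul(Rational(97, 83), a), 106) = Add(106, Mul(Rational(97, 83), a)))
Add(Mul(-47574, Pow(25109, -1)), Mul(Function('P')(Mul(-7, -4)), Pow(41896, -1))) = Add(Mul(-47574, Pow(25109, -1)), Mul(Add(106, Mul(Rational(97, 83), Mul(-7, -4))), Pow(41896, -1))) = Add(Mul(-47574, Rational(1, 25109)), Mul(Add(106, Mul(Rational(97, 83), 28)), Rational(1, 41896))) = Add(Rational(-47574, 25109), Mul(Add(106, Rational(2716, 83)), Rational(1, 41896))) = Add(Rational(-47574, 25109), Mul(Rational(11514, 83), Rational(1, 41896))) = Add(Rational(-47574, 25109), Rational(5757, 1738684)) = Rational(-82571600103, 43656616556)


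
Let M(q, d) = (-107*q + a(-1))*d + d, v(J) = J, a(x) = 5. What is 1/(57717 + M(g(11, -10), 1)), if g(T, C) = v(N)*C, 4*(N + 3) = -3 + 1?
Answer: 1/53978 ≈ 1.8526e-5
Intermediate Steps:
N = -7/2 (N = -3 + (-3 + 1)/4 = -3 + (1/4)*(-2) = -3 - 1/2 = -7/2 ≈ -3.5000)
g(T, C) = -7*C/2
M(q, d) = d + d*(5 - 107*q) (M(q, d) = (-107*q + 5)*d + d = (5 - 107*q)*d + d = d*(5 - 107*q) + d = d + d*(5 - 107*q))
1/(57717 + M(g(11, -10), 1)) = 1/(57717 + 1*(6 - (-749)*(-10)/2)) = 1/(57717 + 1*(6 - 107*35)) = 1/(57717 + 1*(6 - 3745)) = 1/(57717 + 1*(-3739)) = 1/(57717 - 3739) = 1/53978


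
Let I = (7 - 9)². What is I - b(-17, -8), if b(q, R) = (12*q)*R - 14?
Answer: -1614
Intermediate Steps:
b(q, R) = -14 + 12*R*q (b(q, R) = 12*R*q - 14 = -14 + 12*R*q)
I = 4 (I = (-2)² = 4)
I - b(-17, -8) = 4 - (-14 + 12*(-8)*(-17)) = 4 - (-14 + 1632) = 4 - 1*1618 = 4 - 1618 = -1614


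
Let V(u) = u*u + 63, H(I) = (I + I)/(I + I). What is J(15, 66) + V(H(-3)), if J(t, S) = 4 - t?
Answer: 53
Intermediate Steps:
H(I) = 1 (H(I) = (2*I)/((2*I)) = (2*I)*(1/(2*I)) = 1)
V(u) = 63 + u**2 (V(u) = u**2 + 63 = 63 + u**2)
J(15, 66) + V(H(-3)) = (4 - 1*15) + (63 + 1**2) = (4 - 15) + (63 + 1) = -11 + 64 = 53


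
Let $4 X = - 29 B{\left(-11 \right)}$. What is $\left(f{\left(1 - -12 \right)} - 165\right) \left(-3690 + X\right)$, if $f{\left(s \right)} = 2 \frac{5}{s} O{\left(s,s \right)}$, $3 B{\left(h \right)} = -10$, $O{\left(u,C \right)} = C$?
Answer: $\frac{3409225}{6} \approx 5.682 \cdot 10^{5}$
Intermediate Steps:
$B{\left(h \right)} = - \frac{10}{3}$ ($B{\left(h \right)} = \frac{1}{3} \left(-10\right) = - \frac{10}{3}$)
$f{\left(s \right)} = 10$ ($f{\left(s \right)} = 2 \frac{5}{s} s = \frac{10}{s} s = 10$)
$X = \frac{145}{6}$ ($X = \frac{\left(-29\right) \left(- \frac{10}{3}\right)}{4} = \frac{1}{4} \cdot \frac{290}{3} = \frac{145}{6} \approx 24.167$)
$\left(f{\left(1 - -12 \right)} - 165\right) \left(-3690 + X\right) = \left(10 - 165\right) \left(-3690 + \frac{145}{6}\right) = \left(-155\right) \left(- \frac{21995}{6}\right) = \frac{3409225}{6}$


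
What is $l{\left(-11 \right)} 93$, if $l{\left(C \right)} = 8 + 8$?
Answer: $1488$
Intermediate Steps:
$l{\left(C \right)} = 16$
$l{\left(-11 \right)} 93 = 16 \cdot 93 = 1488$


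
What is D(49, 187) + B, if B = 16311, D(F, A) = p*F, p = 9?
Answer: 16752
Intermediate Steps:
D(F, A) = 9*F
D(49, 187) + B = 9*49 + 16311 = 441 + 16311 = 16752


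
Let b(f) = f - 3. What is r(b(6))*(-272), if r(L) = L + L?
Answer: -1632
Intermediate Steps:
b(f) = -3 + f
r(L) = 2*L
r(b(6))*(-272) = (2*(-3 + 6))*(-272) = (2*3)*(-272) = 6*(-272) = -1632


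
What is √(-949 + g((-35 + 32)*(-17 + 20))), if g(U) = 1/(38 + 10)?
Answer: I*√136653/12 ≈ 30.806*I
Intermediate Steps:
g(U) = 1/48
√(-949 + g((-35 + 32)*(-17 + 20))) = √(-949 + 1/48) = √(-45551/48) = I*√136653/12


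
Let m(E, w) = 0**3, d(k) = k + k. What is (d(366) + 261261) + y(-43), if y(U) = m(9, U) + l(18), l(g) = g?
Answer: 262011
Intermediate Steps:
d(k) = 2*k
m(E, w) = 0
y(U) = 18 (y(U) = 0 + 18 = 18)
(d(366) + 261261) + y(-43) = (2*366 + 261261) + 18 = (732 + 261261) + 18 = 261993 + 18 = 262011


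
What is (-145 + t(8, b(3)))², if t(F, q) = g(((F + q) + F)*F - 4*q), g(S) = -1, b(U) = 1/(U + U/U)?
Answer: 21316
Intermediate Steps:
b(U) = 1/(1 + U) (b(U) = 1/(U + 1) = 1/(1 + U))
t(F, q) = -1
(-145 + t(8, b(3)))² = (-145 - 1)² = (-146)² = 21316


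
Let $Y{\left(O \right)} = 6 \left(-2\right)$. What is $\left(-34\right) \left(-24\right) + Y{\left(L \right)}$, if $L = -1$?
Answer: $804$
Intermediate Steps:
$Y{\left(O \right)} = -12$
$\left(-34\right) \left(-24\right) + Y{\left(L \right)} = \left(-34\right) \left(-24\right) - 12 = 816 - 12 = 804$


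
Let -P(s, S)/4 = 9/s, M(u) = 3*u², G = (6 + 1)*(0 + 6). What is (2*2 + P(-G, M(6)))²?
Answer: 1156/49 ≈ 23.592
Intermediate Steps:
G = 42 (G = 7*6 = 42)
P(s, S) = -36/s
(2*2 + P(-G, M(6)))² = (2*2 - 36/((-1*42)))² = (4 - 36/(-42))² = (4 - 36*(-1/42))² = (4 + 6/7)² = (34/7)² = 1156/49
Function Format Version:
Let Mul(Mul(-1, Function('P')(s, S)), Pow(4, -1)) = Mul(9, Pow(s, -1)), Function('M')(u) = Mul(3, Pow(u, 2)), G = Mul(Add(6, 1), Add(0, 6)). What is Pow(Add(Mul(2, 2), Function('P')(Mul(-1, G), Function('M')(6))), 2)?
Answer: Rational(1156, 49) ≈ 23.592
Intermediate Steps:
G = 42 (G = Mul(7, 6) = 42)
Function('P')(s, S) = Mul(-36, Pow(s, -1)) (Function('P')(s, S) = Mul(-4, Mul(9, Pow(s, -1))) = Mul(-36, Pow(s, -1)))
Pow(Add(Mul(2, 2), Function('P')(Mul(-1, G), Function('M')(6))), 2) = Pow(Add(Mul(2, 2), Mul(-36, Pow(Mul(-1, 42), -1))), 2) = Pow(Add(4, Mul(-36, Pow(-42, -1))), 2) = Pow(Add(4, Mul(-36, Rational(-1, 42))), 2) = Pow(Add(4, Rational(6, 7)), 2) = Pow(Rational(34, 7), 2) = Rational(1156, 49)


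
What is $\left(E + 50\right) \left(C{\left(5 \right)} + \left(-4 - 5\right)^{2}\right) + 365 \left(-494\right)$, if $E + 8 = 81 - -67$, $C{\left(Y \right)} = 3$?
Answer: $-164350$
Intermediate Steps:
$E = 140$ ($E = -8 + \left(81 - -67\right) = -8 + \left(81 + 67\right) = -8 + 148 = 140$)
$\left(E + 50\right) \left(C{\left(5 \right)} + \left(-4 - 5\right)^{2}\right) + 365 \left(-494\right) = \left(140 + 50\right) \left(3 + \left(-4 - 5\right)^{2}\right) + 365 \left(-494\right) = 190 \left(3 + \left(-9\right)^{2}\right) - 180310 = 190 \left(3 + 81\right) - 180310 = 190 \cdot 84 - 180310 = 15960 - 180310 = -164350$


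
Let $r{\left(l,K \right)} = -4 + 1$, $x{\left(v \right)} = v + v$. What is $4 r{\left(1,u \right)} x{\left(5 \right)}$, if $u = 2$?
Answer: $-120$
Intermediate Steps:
$x{\left(v \right)} = 2 v$
$r{\left(l,K \right)} = -3$
$4 r{\left(1,u \right)} x{\left(5 \right)} = 4 \left(-3\right) 2 \cdot 5 = \left(-12\right) 10 = -120$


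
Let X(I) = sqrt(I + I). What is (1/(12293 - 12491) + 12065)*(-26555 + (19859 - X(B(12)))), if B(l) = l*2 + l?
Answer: -888659268/11 - 2388869*sqrt(2)/33 ≈ -8.0890e+7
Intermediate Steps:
B(l) = 3*l (B(l) = 2*l + l = 3*l)
X(I) = sqrt(2)*sqrt(I) (X(I) = sqrt(2*I) = sqrt(2)*sqrt(I))
(1/(12293 - 12491) + 12065)*(-26555 + (19859 - X(B(12)))) = (1/(12293 - 12491) + 12065)*(-26555 + (19859 - sqrt(2)*sqrt(3*12))) = (1/(-198) + 12065)*(-26555 + (19859 - sqrt(2)*sqrt(36))) = (-1/198 + 12065)*(-26555 + (19859 - sqrt(2)*6)) = 2388869*(-26555 + (19859 - 6*sqrt(2)))/198 = 2388869*(-6696 - 6*sqrt(2))/198 = -888659268/11 - 2388869*sqrt(2)/33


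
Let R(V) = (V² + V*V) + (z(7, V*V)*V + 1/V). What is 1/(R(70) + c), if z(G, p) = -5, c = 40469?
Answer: 70/3494331 ≈ 2.0032e-5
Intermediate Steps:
R(V) = 1/V - 5*V + 2*V² (R(V) = (V² + V*V) + (-5*V + 1/V) = (V² + V²) + (1/V - 5*V) = 2*V² + (1/V - 5*V) = 1/V - 5*V + 2*V²)
1/(R(70) + c) = 1/((1 + 70²*(-5 + 2*70))/70 + 40469) = 1/((1 + 4900*(-5 + 140))/70 + 40469) = 1/((1 + 4900*135)/70 + 40469) = 1/((1 + 661500)/70 + 40469) = 1/((1/70)*661501 + 40469) = 1/(661501/70 + 40469) = 1/(3494331/70) = 70/3494331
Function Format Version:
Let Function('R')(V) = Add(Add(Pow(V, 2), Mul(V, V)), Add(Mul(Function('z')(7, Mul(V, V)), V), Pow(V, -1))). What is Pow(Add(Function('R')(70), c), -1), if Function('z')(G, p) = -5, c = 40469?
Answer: Rational(70, 3494331) ≈ 2.0032e-5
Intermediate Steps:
Function('R')(V) = Add(Pow(V, -1), Mul(-5, V), Mul(2, Pow(V, 2))) (Function('R')(V) = Add(Add(Pow(V, 2), Mul(V, V)), Add(Mul(-5, V), Pow(V, -1))) = Add(Add(Pow(V, 2), Pow(V, 2)), Add(Pow(V, -1), Mul(-5, V))) = Add(Mul(2, Pow(V, 2)), Add(Pow(V, -1), Mul(-5, V))) = Add(Pow(V, -1), Mul(-5, V), Mul(2, Pow(V, 2))))
Pow(Add(Function('R')(70), c), -1) = Pow(Add(Mul(Pow(70, -1), Add(1, Mul(Pow(70, 2), Add(-5, Mul(2, 70))))), 40469), -1) = Pow(Add(Mul(Rational(1, 70), Add(1, Mul(4900, Add(-5, 140)))), 40469), -1) = Pow(Add(Mul(Rational(1, 70), Add(1, Mul(4900, 135))), 40469), -1) = Pow(Add(Mul(Rational(1, 70), Add(1, 661500)), 40469), -1) = Pow(Add(Mul(Rational(1, 70), 661501), 40469), -1) = Pow(Add(Rational(661501, 70), 40469), -1) = Pow(Rational(3494331, 70), -1) = Rational(70, 3494331)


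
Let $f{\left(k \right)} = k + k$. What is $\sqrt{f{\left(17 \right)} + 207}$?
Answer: $\sqrt{241} \approx 15.524$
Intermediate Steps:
$f{\left(k \right)} = 2 k$
$\sqrt{f{\left(17 \right)} + 207} = \sqrt{2 \cdot 17 + 207} = \sqrt{34 + 207} = \sqrt{241}$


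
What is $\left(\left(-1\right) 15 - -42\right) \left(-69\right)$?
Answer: $-1863$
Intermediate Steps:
$\left(\left(-1\right) 15 - -42\right) \left(-69\right) = \left(-15 + 42\right) \left(-69\right) = 27 \left(-69\right) = -1863$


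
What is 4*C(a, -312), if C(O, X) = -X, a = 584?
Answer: 1248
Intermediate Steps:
4*C(a, -312) = 4*(-1*(-312)) = 4*312 = 1248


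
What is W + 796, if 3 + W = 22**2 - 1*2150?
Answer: -873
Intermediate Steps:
W = -1669 (W = -3 + (22**2 - 1*2150) = -3 + (484 - 2150) = -3 - 1666 = -1669)
W + 796 = -1669 + 796 = -873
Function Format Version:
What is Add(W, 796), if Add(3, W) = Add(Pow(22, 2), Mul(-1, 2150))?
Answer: -873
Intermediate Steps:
W = -1669 (W = Add(-3, Add(Pow(22, 2), Mul(-1, 2150))) = Add(-3, Add(484, -2150)) = Add(-3, -1666) = -1669)
Add(W, 796) = Add(-1669, 796) = -873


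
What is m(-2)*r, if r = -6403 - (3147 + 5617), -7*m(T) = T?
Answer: -30334/7 ≈ -4333.4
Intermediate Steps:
m(T) = -T/7
r = -15167 (r = -6403 - 1*8764 = -6403 - 8764 = -15167)
m(-2)*r = -⅐*(-2)*(-15167) = (2/7)*(-15167) = -30334/7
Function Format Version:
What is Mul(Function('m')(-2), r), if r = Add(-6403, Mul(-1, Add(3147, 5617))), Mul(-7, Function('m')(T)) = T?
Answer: Rational(-30334, 7) ≈ -4333.4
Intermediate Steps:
Function('m')(T) = Mul(Rational(-1, 7), T)
r = -15167 (r = Add(-6403, Mul(-1, 8764)) = Add(-6403, -8764) = -15167)
Mul(Function('m')(-2), r) = Mul(Mul(Rational(-1, 7), -2), -15167) = Mul(Rational(2, 7), -15167) = Rational(-30334, 7)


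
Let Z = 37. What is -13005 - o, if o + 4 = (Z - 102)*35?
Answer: -10726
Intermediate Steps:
o = -2279 (o = -4 + (37 - 102)*35 = -4 - 65*35 = -4 - 2275 = -2279)
-13005 - o = -13005 - 1*(-2279) = -13005 + 2279 = -10726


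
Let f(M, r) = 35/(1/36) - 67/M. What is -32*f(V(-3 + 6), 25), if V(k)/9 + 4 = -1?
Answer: -1816544/45 ≈ -40368.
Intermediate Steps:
V(k) = -45 (V(k) = -36 + 9*(-1) = -36 - 9 = -45)
f(M, r) = 1260 - 67/M (f(M, r) = 35/(1/36) - 67/M = 35*36 - 67/M = 1260 - 67/M)
-32*f(V(-3 + 6), 25) = -32*(1260 - 67/(-45)) = -32*(1260 - 67*(-1/45)) = -32*(1260 + 67/45) = -32*56767/45 = -1816544/45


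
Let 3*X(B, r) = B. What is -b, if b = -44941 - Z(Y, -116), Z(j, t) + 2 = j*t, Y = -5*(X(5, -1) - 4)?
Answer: 130757/3 ≈ 43586.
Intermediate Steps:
X(B, r) = B/3
Y = 35/3 (Y = -5*((1/3)*5 - 4) = -5*(5/3 - 4) = -5*(-7/3) = 35/3 ≈ 11.667)
Z(j, t) = -2 + j*t
b = -130757/3 (b = -44941 - (-2 + (35/3)*(-116)) = -44941 - (-2 - 4060/3) = -44941 - 1*(-4066/3) = -44941 + 4066/3 = -130757/3 ≈ -43586.)
-b = -1*(-130757/3) = 130757/3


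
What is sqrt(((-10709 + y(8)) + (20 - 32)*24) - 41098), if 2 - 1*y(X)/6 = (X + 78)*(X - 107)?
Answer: 3*I*sqrt(111) ≈ 31.607*I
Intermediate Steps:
y(X) = 12 - 6*(-107 + X)*(78 + X) (y(X) = 12 - 6*(X + 78)*(X - 107) = 12 - 6*(78 + X)*(-107 + X) = 12 - 6*(-107 + X)*(78 + X))
sqrt(((-10709 + y(8)) + (20 - 32)*24) - 41098) = sqrt(((-10709 + (50088 - 6*8**2 + 174*8)) + (20 - 32)*24) - 41098) = sqrt(((-10709 + (50088 - 6*64 + 1392)) - 12*24) - 41098) = sqrt(((-10709 + (50088 - 384 + 1392)) - 288) - 41098) = sqrt(((-10709 + 51096) - 288) - 41098) = sqrt((40387 - 288) - 41098) = sqrt(40099 - 41098) = sqrt(-999) = 3*I*sqrt(111)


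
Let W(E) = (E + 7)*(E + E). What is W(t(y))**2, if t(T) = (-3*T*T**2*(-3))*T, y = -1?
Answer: 82944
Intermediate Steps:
t(T) = 9*T**4 (t(T) = (-3*T**3*(-3))*T = (9*T**3)*T = 9*T**4)
W(E) = 2*E*(7 + E) (W(E) = (7 + E)*(2*E) = 2*E*(7 + E))
W(t(y))**2 = (2*(9*(-1)**4)*(7 + 9*(-1)**4))**2 = (2*(9*1)*(7 + 9*1))**2 = (2*9*(7 + 9))**2 = (2*9*16)**2 = 288**2 = 82944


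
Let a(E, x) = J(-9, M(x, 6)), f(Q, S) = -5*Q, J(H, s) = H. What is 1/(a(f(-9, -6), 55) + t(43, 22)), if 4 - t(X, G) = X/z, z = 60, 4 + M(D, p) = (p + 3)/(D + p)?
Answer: -60/343 ≈ -0.17493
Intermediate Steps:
M(D, p) = -4 + (3 + p)/(D + p) (M(D, p) = -4 + (p + 3)/(D + p) = -4 + (3 + p)/(D + p))
a(E, x) = -9
t(X, G) = 4 - X/60
1/(a(f(-9, -6), 55) + t(43, 22)) = 1/(-9 + (4 - 1/60*43)) = 1/(-9 + (4 - 43/60)) = 1/(-9 + 197/60) = 1/(-343/60) = -60/343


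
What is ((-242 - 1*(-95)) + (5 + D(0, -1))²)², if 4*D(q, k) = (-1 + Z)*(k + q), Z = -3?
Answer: 12321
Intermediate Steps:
D(q, k) = -k - q (D(q, k) = ((-1 - 3)*(k + q))/4 = (-4*(k + q))/4 = (-4*k - 4*q)/4 = -k - q)
((-242 - 1*(-95)) + (5 + D(0, -1))²)² = ((-242 - 1*(-95)) + (5 + (-1*(-1) - 1*0))²)² = ((-242 + 95) + (5 + (1 + 0))²)² = (-147 + (5 + 1)²)² = (-147 + 6²)² = (-147 + 36)² = (-111)² = 12321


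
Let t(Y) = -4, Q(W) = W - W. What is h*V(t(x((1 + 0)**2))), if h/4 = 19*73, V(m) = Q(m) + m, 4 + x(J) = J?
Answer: -22192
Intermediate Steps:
Q(W) = 0
x(J) = -4 + J
V(m) = m (V(m) = 0 + m = m)
h = 5548 (h = 4*(19*73) = 4*1387 = 5548)
h*V(t(x((1 + 0)**2))) = 5548*(-4) = -22192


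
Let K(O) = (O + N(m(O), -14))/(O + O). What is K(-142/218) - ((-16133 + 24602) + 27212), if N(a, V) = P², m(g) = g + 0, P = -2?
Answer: -5067067/142 ≈ -35684.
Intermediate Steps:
m(g) = g
N(a, V) = 4 (N(a, V) = (-2)² = 4)
K(O) = (4 + O)/(2*O) (K(O) = (O + 4)/(O + O) = (4 + O)/((2*O)) = (4 + O)*(1/(2*O)) = (4 + O)/(2*O))
K(-142/218) - ((-16133 + 24602) + 27212) = (4 - 142/218)/(2*((-142/218))) - ((-16133 + 24602) + 27212) = (4 - 142*1/218)/(2*((-142*1/218))) - (8469 + 27212) = (4 - 71/109)/(2*(-71/109)) - 1*35681 = (½)*(-109/71)*(365/109) - 35681 = -365/142 - 35681 = -5067067/142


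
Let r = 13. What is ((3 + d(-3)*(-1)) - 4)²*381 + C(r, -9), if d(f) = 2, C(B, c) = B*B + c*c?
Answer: 3679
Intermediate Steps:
C(B, c) = B² + c²
((3 + d(-3)*(-1)) - 4)²*381 + C(r, -9) = ((3 + 2*(-1)) - 4)²*381 + (13² + (-9)²) = ((3 - 2) - 4)²*381 + (169 + 81) = (1 - 4)²*381 + 250 = (-3)²*381 + 250 = 9*381 + 250 = 3429 + 250 = 3679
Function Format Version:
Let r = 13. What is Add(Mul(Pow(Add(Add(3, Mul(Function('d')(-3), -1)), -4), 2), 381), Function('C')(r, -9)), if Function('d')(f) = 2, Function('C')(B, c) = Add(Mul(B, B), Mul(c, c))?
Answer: 3679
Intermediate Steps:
Function('C')(B, c) = Add(Pow(B, 2), Pow(c, 2))
Add(Mul(Pow(Add(Add(3, Mul(Function('d')(-3), -1)), -4), 2), 381), Function('C')(r, -9)) = Add(Mul(Pow(Add(Add(3, Mul(2, -1)), -4), 2), 381), Add(Pow(13, 2), Pow(-9, 2))) = Add(Mul(Pow(Add(Add(3, -2), -4), 2), 381), Add(169, 81)) = Add(Mul(Pow(Add(1, -4), 2), 381), 250) = Add(Mul(Pow(-3, 2), 381), 250) = Add(Mul(9, 381), 250) = Add(3429, 250) = 3679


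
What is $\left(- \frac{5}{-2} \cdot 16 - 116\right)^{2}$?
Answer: $5776$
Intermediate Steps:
$\left(- \frac{5}{-2} \cdot 16 - 116\right)^{2} = \left(\left(-5\right) \left(- \frac{1}{2}\right) 16 - 116\right)^{2} = \left(\frac{5}{2} \cdot 16 - 116\right)^{2} = \left(40 - 116\right)^{2} = \left(-76\right)^{2} = 5776$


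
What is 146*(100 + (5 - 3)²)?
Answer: 15184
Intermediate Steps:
146*(100 + (5 - 3)²) = 146*(100 + 2²) = 146*(100 + 4) = 146*104 = 15184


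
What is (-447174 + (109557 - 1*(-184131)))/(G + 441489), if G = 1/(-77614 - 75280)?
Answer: -23467088484/67501019165 ≈ -0.34766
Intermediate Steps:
G = -1/152894 (G = 1/(-152894) = -1/152894 ≈ -6.5405e-6)
(-447174 + (109557 - 1*(-184131)))/(G + 441489) = (-447174 + (109557 - 1*(-184131)))/(-1/152894 + 441489) = (-447174 + (109557 + 184131))/(67501019165/152894) = (-447174 + 293688)*(152894/67501019165) = -153486*152894/67501019165 = -23467088484/67501019165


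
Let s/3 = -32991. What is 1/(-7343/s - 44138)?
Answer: -14139/624066133 ≈ -2.2656e-5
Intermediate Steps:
s = -98973 (s = 3*(-32991) = -98973)
1/(-7343/s - 44138) = 1/(-7343/(-98973) - 44138) = 1/(-7343*(-1/98973) - 44138) = 1/(1049/14139 - 44138) = 1/(-624066133/14139) = -14139/624066133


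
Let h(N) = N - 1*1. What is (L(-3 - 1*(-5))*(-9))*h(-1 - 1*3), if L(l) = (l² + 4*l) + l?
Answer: 630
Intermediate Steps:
h(N) = -1 + N (h(N) = N - 1 = -1 + N)
L(l) = l² + 5*l
(L(-3 - 1*(-5))*(-9))*h(-1 - 1*3) = (((-3 - 1*(-5))*(5 + (-3 - 1*(-5))))*(-9))*(-1 + (-1 - 1*3)) = (((-3 + 5)*(5 + (-3 + 5)))*(-9))*(-1 + (-1 - 3)) = ((2*(5 + 2))*(-9))*(-1 - 4) = ((2*7)*(-9))*(-5) = (14*(-9))*(-5) = -126*(-5) = 630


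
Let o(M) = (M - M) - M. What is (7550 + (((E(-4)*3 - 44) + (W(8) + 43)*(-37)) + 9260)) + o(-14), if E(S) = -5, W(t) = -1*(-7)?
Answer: 14915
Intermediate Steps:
W(t) = 7
o(M) = -M (o(M) = 0 - M = -M)
(7550 + (((E(-4)*3 - 44) + (W(8) + 43)*(-37)) + 9260)) + o(-14) = (7550 + (((-5*3 - 44) + (7 + 43)*(-37)) + 9260)) - 1*(-14) = (7550 + (((-15 - 44) + 50*(-37)) + 9260)) + 14 = (7550 + ((-59 - 1850) + 9260)) + 14 = (7550 + (-1909 + 9260)) + 14 = (7550 + 7351) + 14 = 14901 + 14 = 14915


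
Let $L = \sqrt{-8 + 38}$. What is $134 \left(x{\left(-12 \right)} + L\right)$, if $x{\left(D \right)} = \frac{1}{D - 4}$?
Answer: $- \frac{67}{8} + 134 \sqrt{30} \approx 725.57$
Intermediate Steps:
$x{\left(D \right)} = \frac{1}{-4 + D}$
$L = \sqrt{30} \approx 5.4772$
$134 \left(x{\left(-12 \right)} + L\right) = 134 \left(\frac{1}{-4 - 12} + \sqrt{30}\right) = 134 \left(\frac{1}{-16} + \sqrt{30}\right) = 134 \left(- \frac{1}{16} + \sqrt{30}\right) = - \frac{67}{8} + 134 \sqrt{30}$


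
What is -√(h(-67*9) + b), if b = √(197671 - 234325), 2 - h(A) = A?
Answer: -√(605 + I*√36654) ≈ -24.895 - 3.8451*I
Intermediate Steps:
h(A) = 2 - A
b = I*√36654 (b = √(-36654) = I*√36654 ≈ 191.45*I)
-√(h(-67*9) + b) = -√((2 - (-67)*9) + I*√36654) = -√((2 - 1*(-603)) + I*√36654) = -√((2 + 603) + I*√36654) = -√(605 + I*√36654)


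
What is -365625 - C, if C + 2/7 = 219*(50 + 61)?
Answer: -2729536/7 ≈ -3.8993e+5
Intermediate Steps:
C = 170161/7 (C = -2/7 + 219*(50 + 61) = -2/7 + 219*111 = -2/7 + 24309 = 170161/7 ≈ 24309.)
-365625 - C = -365625 - 1*170161/7 = -365625 - 170161/7 = -2729536/7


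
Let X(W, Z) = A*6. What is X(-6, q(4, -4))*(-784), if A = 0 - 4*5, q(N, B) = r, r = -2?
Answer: 94080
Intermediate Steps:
q(N, B) = -2
A = -20 (A = 0 - 20 = -20)
X(W, Z) = -120 (X(W, Z) = -20*6 = -120)
X(-6, q(4, -4))*(-784) = -120*(-784) = 94080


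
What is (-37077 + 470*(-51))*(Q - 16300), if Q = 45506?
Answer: -1782938682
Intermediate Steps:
(-37077 + 470*(-51))*(Q - 16300) = (-37077 + 470*(-51))*(45506 - 16300) = (-37077 - 23970)*29206 = -61047*29206 = -1782938682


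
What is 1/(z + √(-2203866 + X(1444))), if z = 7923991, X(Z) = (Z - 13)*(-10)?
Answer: 7923991/62789635586257 - 24*I*√3851/62789635586257 ≈ 1.262e-7 - 2.372e-11*I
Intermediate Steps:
X(Z) = 130 - 10*Z (X(Z) = (-13 + Z)*(-10) = 130 - 10*Z)
1/(z + √(-2203866 + X(1444))) = 1/(7923991 + √(-2203866 + (130 - 10*1444))) = 1/(7923991 + √(-2203866 + (130 - 14440))) = 1/(7923991 + √(-2203866 - 14310)) = 1/(7923991 + √(-2218176)) = 1/(7923991 + 24*I*√3851)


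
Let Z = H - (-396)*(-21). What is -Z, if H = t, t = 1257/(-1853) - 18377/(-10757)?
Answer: 165739976804/19932721 ≈ 8315.0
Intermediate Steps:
t = 20531032/19932721 (t = 1257*(-1/1853) - 18377*(-1/10757) = -1257/1853 + 18377/10757 = 20531032/19932721 ≈ 1.0300)
H = 20531032/19932721 ≈ 1.0300
Z = -165739976804/19932721 (Z = 20531032/19932721 - (-396)*(-21) = 20531032/19932721 - 1*8316 = 20531032/19932721 - 8316 = -165739976804/19932721 ≈ -8315.0)
-Z = -1*(-165739976804/19932721) = 165739976804/19932721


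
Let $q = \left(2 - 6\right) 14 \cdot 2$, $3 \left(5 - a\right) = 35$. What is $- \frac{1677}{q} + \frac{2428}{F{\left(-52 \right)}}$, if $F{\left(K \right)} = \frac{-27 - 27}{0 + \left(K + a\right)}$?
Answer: $\frac{24066205}{9072} \approx 2652.8$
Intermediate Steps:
$a = - \frac{20}{3}$ ($a = 5 - \frac{35}{3} = - \frac{20}{3} \approx -6.6667$)
$F{\left(K \right)} = - \frac{54}{- \frac{20}{3} + K}$ ($F{\left(K \right)} = \frac{-27 - 27}{0 + \left(K - \frac{20}{3}\right)} = - \frac{54}{0 + \left(- \frac{20}{3} + K\right)} = - \frac{54}{- \frac{20}{3} + K}$)
$q = -112$ ($q = \left(2 - 6\right) 14 \cdot 2 = \left(-4\right) 14 \cdot 2 = \left(-56\right) 2 = -112$)
$- \frac{1677}{q} + \frac{2428}{F{\left(-52 \right)}} = - \frac{1677}{-112} + \frac{2428}{\left(-162\right) \frac{1}{-20 + 3 \left(-52\right)}} = \left(-1677\right) \left(- \frac{1}{112}\right) + \frac{2428}{\left(-162\right) \frac{1}{-20 - 156}} = \frac{1677}{112} + \frac{2428}{\left(-162\right) \frac{1}{-176}} = \frac{1677}{112} + \frac{2428}{\left(-162\right) \left(- \frac{1}{176}\right)} = \frac{1677}{112} + \frac{2428}{\frac{81}{88}} = \frac{1677}{112} + 2428 \cdot \frac{88}{81} = \frac{1677}{112} + \frac{213664}{81} = \frac{24066205}{9072}$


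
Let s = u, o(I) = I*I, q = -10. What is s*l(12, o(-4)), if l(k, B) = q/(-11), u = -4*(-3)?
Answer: 120/11 ≈ 10.909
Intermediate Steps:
u = 12
o(I) = I**2
l(k, B) = 10/11 (l(k, B) = -10/(-11) = -10*(-1/11) = 10/11)
s = 12
s*l(12, o(-4)) = 12*(10/11) = 120/11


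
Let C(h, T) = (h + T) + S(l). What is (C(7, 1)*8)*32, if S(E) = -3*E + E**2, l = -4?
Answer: 9216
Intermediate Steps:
S(E) = E**2 - 3*E
C(h, T) = 28 + T + h (C(h, T) = (h + T) - 4*(-3 - 4) = (T + h) - 4*(-7) = (T + h) + 28 = 28 + T + h)
(C(7, 1)*8)*32 = ((28 + 1 + 7)*8)*32 = (36*8)*32 = 288*32 = 9216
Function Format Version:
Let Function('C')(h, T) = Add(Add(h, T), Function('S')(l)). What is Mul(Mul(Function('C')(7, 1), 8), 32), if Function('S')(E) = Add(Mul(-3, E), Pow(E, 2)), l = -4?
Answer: 9216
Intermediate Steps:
Function('S')(E) = Add(Pow(E, 2), Mul(-3, E))
Function('C')(h, T) = Add(28, T, h) (Function('C')(h, T) = Add(Add(h, T), Mul(-4, Add(-3, -4))) = Add(Add(T, h), Mul(-4, -7)) = Add(Add(T, h), 28) = Add(28, T, h))
Mul(Mul(Function('C')(7, 1), 8), 32) = Mul(Mul(Add(28, 1, 7), 8), 32) = Mul(Mul(36, 8), 32) = Mul(288, 32) = 9216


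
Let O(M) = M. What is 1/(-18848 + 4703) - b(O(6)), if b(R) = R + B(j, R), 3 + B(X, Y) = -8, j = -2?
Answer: 70724/14145 ≈ 4.9999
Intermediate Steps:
B(X, Y) = -11 (B(X, Y) = -3 - 8 = -11)
b(R) = -11 + R (b(R) = R - 11 = -11 + R)
1/(-18848 + 4703) - b(O(6)) = 1/(-18848 + 4703) - (-11 + 6) = 1/(-14145) - 1*(-5) = -1/14145 + 5 = 70724/14145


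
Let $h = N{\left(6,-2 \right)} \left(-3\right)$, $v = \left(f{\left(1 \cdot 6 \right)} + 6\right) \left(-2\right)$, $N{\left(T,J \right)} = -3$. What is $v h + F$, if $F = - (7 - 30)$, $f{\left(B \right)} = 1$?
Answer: $-103$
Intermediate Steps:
$v = -14$ ($v = \left(1 + 6\right) \left(-2\right) = 7 \left(-2\right) = -14$)
$F = 23$ ($F = - (7 - 30) = \left(-1\right) \left(-23\right) = 23$)
$h = 9$ ($h = \left(-3\right) \left(-3\right) = 9$)
$v h + F = \left(-14\right) 9 + 23 = -126 + 23 = -103$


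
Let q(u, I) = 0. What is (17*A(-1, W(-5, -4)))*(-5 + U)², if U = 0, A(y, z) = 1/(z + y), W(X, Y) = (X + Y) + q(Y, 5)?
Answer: -85/2 ≈ -42.500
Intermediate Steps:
W(X, Y) = X + Y (W(X, Y) = (X + Y) + 0 = X + Y)
A(y, z) = 1/(y + z)
(17*A(-1, W(-5, -4)))*(-5 + U)² = (17/(-1 + (-5 - 4)))*(-5 + 0)² = (17/(-1 - 9))*(-5)² = (17/(-10))*25 = (17*(-⅒))*25 = -17/10*25 = -85/2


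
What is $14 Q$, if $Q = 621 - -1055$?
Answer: $23464$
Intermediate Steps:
$Q = 1676$ ($Q = 621 + 1055 = 1676$)
$14 Q = 14 \cdot 1676 = 23464$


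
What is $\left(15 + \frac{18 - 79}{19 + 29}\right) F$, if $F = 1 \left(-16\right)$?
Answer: $- \frac{659}{3} \approx -219.67$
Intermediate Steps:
$F = -16$
$\left(15 + \frac{18 - 79}{19 + 29}\right) F = \left(15 + \frac{18 - 79}{19 + 29}\right) \left(-16\right) = \left(15 - \frac{61}{48}\right) \left(-16\right) = \frac{659}{48} \left(-16\right) = - \frac{659}{3}$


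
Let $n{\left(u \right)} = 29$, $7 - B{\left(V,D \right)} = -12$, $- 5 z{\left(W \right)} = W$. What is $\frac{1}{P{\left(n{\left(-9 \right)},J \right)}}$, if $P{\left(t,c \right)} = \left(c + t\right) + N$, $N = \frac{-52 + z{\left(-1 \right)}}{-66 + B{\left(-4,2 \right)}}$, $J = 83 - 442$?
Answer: $- \frac{235}{77291} \approx -0.0030405$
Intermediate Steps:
$z{\left(W \right)} = - \frac{W}{5}$
$J = -359$ ($J = 83 - 442 = -359$)
$B{\left(V,D \right)} = 19$ ($B{\left(V,D \right)} = 7 - -12 = 7 + 12 = 19$)
$N = \frac{259}{235}$ ($N = \frac{-52 - - \frac{1}{5}}{-66 + 19} = \frac{-52 + \frac{1}{5}}{-47} = \left(- \frac{259}{5}\right) \left(- \frac{1}{47}\right) = \frac{259}{235} \approx 1.1021$)
$P{\left(t,c \right)} = \frac{259}{235} + c + t$ ($P{\left(t,c \right)} = \left(c + t\right) + \frac{259}{235} = \frac{259}{235} + c + t$)
$\frac{1}{P{\left(n{\left(-9 \right)},J \right)}} = \frac{1}{\frac{259}{235} - 359 + 29} = \frac{1}{- \frac{77291}{235}} = - \frac{235}{77291}$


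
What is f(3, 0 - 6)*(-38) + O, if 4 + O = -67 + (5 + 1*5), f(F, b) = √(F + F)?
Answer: -61 - 38*√6 ≈ -154.08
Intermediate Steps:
f(F, b) = √2*√F (f(F, b) = √(2*F) = √2*√F)
O = -61 (O = -4 + (-67 + (5 + 1*5)) = -4 + (-67 + (5 + 5)) = -4 + (-67 + 10) = -4 - 57 = -61)
f(3, 0 - 6)*(-38) + O = (√2*√3)*(-38) - 61 = √6*(-38) - 61 = -38*√6 - 61 = -61 - 38*√6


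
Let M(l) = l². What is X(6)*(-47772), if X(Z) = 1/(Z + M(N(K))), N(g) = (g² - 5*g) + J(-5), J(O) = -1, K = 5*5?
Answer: -47772/249007 ≈ -0.19185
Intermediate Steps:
K = 25
N(g) = -1 + g² - 5*g (N(g) = (g² - 5*g) - 1 = -1 + g² - 5*g)
X(Z) = 1/(249001 + Z) (X(Z) = 1/(Z + (-1 + 25² - 5*25)²) = 1/(Z + (-1 + 625 - 125)²) = 1/(Z + 499²) = 1/(Z + 249001) = 1/(249001 + Z))
X(6)*(-47772) = -47772/(249001 + 6) = -47772/249007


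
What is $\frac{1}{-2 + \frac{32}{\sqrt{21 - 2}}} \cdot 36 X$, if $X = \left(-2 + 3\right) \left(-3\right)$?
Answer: $- \frac{342}{79} - \frac{288 \sqrt{19}}{79} \approx -20.22$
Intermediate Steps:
$X = -3$ ($X = 1 \left(-3\right) = -3$)
$\frac{1}{-2 + \frac{32}{\sqrt{21 - 2}}} \cdot 36 X = \frac{1}{-2 + \frac{32}{\sqrt{21 - 2}}} \cdot 36 \left(-3\right) = \frac{1}{-2 + \frac{32}{\sqrt{19}}} \cdot 36 \left(-3\right) = \frac{1}{-2 + 32 \frac{\sqrt{19}}{19}} \cdot 36 \left(-3\right) = \frac{1}{-2 + \frac{32 \sqrt{19}}{19}} \cdot 36 \left(-3\right) = \frac{36}{-2 + \frac{32 \sqrt{19}}{19}} \left(-3\right) = - \frac{108}{-2 + \frac{32 \sqrt{19}}{19}}$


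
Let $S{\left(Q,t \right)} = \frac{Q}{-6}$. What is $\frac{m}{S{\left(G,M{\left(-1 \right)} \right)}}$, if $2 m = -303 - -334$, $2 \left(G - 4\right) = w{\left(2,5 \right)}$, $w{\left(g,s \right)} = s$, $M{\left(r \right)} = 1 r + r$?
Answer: $- \frac{186}{13} \approx -14.308$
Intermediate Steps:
$M{\left(r \right)} = 2 r$ ($M{\left(r \right)} = r + r = 2 r$)
$G = \frac{13}{2}$ ($G = 4 + \frac{1}{2} \cdot 5 = 4 + \frac{5}{2} = \frac{13}{2} \approx 6.5$)
$S{\left(Q,t \right)} = - \frac{Q}{6}$ ($S{\left(Q,t \right)} = Q \left(- \frac{1}{6}\right) = - \frac{Q}{6}$)
$m = \frac{31}{2}$ ($m = \frac{-303 - -334}{2} = \frac{-303 + 334}{2} = \frac{1}{2} \cdot 31 = \frac{31}{2} \approx 15.5$)
$\frac{m}{S{\left(G,M{\left(-1 \right)} \right)}} = \frac{1}{\left(- \frac{1}{6}\right) \frac{13}{2}} \cdot \frac{31}{2} = \frac{1}{- \frac{13}{12}} \cdot \frac{31}{2} = \left(- \frac{12}{13}\right) \frac{31}{2} = - \frac{186}{13}$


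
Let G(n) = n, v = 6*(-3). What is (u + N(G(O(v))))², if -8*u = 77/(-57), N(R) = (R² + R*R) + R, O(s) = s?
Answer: 82574045449/207936 ≈ 3.9711e+5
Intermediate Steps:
v = -18
N(R) = R + 2*R² (N(R) = (R² + R²) + R = 2*R² + R = R + 2*R²)
u = 77/456 (u = -77/(8*(-57)) = -77*(-1)/(8*57) = -⅛*(-77/57) = 77/456 ≈ 0.16886)
(u + N(G(O(v))))² = (77/456 - 18*(1 + 2*(-18)))² = (77/456 - 18*(1 - 36))² = (77/456 - 18*(-35))² = (77/456 + 630)² = (287357/456)² = 82574045449/207936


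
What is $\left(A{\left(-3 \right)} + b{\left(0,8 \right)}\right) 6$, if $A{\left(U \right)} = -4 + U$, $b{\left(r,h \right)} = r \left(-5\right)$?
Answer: $-42$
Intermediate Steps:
$b{\left(r,h \right)} = - 5 r$
$\left(A{\left(-3 \right)} + b{\left(0,8 \right)}\right) 6 = \left(\left(-4 - 3\right) - 0\right) 6 = \left(-7 + 0\right) 6 = \left(-7\right) 6 = -42$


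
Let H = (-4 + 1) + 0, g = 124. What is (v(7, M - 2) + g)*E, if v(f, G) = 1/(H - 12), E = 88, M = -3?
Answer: 163592/15 ≈ 10906.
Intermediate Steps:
H = -3 (H = -3 + 0 = -3)
v(f, G) = -1/15 (v(f, G) = 1/(-3 - 12) = 1/(-15) = -1/15)
(v(7, M - 2) + g)*E = (-1/15 + 124)*88 = (1859/15)*88 = 163592/15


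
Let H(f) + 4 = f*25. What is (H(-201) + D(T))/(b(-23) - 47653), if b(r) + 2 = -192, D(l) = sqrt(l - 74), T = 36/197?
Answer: 5029/47847 - I*sqrt(2864774)/9425859 ≈ 0.10511 - 0.00017957*I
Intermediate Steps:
T = 36/197 (T = 36*(1/197) = 36/197 ≈ 0.18274)
D(l) = sqrt(-74 + l)
H(f) = -4 + 25*f (H(f) = -4 + f*25 = -4 + 25*f)
b(r) = -194 (b(r) = -2 - 192 = -194)
(H(-201) + D(T))/(b(-23) - 47653) = ((-4 + 25*(-201)) + sqrt(-74 + 36/197))/(-194 - 47653) = ((-4 - 5025) + sqrt(-14542/197))/(-47847) = (-5029 + I*sqrt(2864774)/197)*(-1/47847) = 5029/47847 - I*sqrt(2864774)/9425859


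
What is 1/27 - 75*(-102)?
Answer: 206551/27 ≈ 7650.0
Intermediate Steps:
1/27 - 75*(-102) = 1/27 + 7650 = 206551/27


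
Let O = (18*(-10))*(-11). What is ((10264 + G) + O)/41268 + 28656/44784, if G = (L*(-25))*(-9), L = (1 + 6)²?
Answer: 15448991/12834348 ≈ 1.2037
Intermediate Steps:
L = 49 (L = 7² = 49)
G = 11025 (G = (49*(-25))*(-9) = -1225*(-9) = 11025)
O = 1980 (O = -180*(-11) = 1980)
((10264 + G) + O)/41268 + 28656/44784 = ((10264 + 11025) + 1980)/41268 + 28656/44784 = (21289 + 1980)*(1/41268) + 28656*(1/44784) = 23269*(1/41268) + 199/311 = 23269/41268 + 199/311 = 15448991/12834348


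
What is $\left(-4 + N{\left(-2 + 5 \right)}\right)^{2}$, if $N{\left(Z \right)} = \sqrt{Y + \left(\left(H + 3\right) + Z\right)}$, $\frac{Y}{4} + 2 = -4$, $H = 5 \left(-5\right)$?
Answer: $\left(4 - i \sqrt{43}\right)^{2} \approx -27.0 - 52.46 i$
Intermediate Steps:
$H = -25$
$Y = -24$ ($Y = -8 + 4 \left(-4\right) = -8 - 16 = -24$)
$N{\left(Z \right)} = \sqrt{-46 + Z}$ ($N{\left(Z \right)} = \sqrt{-24 + \left(\left(-25 + 3\right) + Z\right)} = \sqrt{-24 + \left(-22 + Z\right)} = \sqrt{-46 + Z}$)
$\left(-4 + N{\left(-2 + 5 \right)}\right)^{2} = \left(-4 + \sqrt{-46 + \left(-2 + 5\right)}\right)^{2} = \left(-4 + \sqrt{-46 + 3}\right)^{2} = \left(-4 + \sqrt{-43}\right)^{2} = \left(-4 + i \sqrt{43}\right)^{2}$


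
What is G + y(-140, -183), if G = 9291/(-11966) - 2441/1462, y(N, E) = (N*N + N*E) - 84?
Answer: 197394892816/4373573 ≈ 45134.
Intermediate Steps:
y(N, E) = -84 + N² + E*N (y(N, E) = (N² + E*N) - 84 = -84 + N² + E*N)
G = -10698112/4373573 (G = 9291*(-1/11966) - 2441*1/1462 = -9291/11966 - 2441/1462 = -10698112/4373573 ≈ -2.4461)
G + y(-140, -183) = -10698112/4373573 + (-84 + (-140)² - 183*(-140)) = -10698112/4373573 + (-84 + 19600 + 25620) = -10698112/4373573 + 45136 = 197394892816/4373573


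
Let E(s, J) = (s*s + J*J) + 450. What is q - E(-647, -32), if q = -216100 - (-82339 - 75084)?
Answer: -478760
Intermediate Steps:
q = -58677 (q = -216100 - 1*(-157423) = -216100 + 157423 = -58677)
E(s, J) = 450 + J² + s² (E(s, J) = (s² + J²) + 450 = (J² + s²) + 450 = 450 + J² + s²)
q - E(-647, -32) = -58677 - (450 + (-32)² + (-647)²) = -58677 - (450 + 1024 + 418609) = -58677 - 1*420083 = -58677 - 420083 = -478760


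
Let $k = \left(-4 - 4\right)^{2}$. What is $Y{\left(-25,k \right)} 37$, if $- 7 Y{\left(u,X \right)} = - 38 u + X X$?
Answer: $- \frac{186702}{7} \approx -26672.0$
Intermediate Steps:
$k = 64$ ($k = \left(-8\right)^{2} = 64$)
$Y{\left(u,X \right)} = - \frac{X^{2}}{7} + \frac{38 u}{7}$ ($Y{\left(u,X \right)} = - \frac{- 38 u + X X}{7} = - \frac{- 38 u + X^{2}}{7} = - \frac{X^{2} - 38 u}{7} = - \frac{X^{2}}{7} + \frac{38 u}{7}$)
$Y{\left(-25,k \right)} 37 = \left(- \frac{64^{2}}{7} + \frac{38}{7} \left(-25\right)\right) 37 = \left(\left(- \frac{1}{7}\right) 4096 - \frac{950}{7}\right) 37 = \left(- \frac{4096}{7} - \frac{950}{7}\right) 37 = \left(- \frac{5046}{7}\right) 37 = - \frac{186702}{7}$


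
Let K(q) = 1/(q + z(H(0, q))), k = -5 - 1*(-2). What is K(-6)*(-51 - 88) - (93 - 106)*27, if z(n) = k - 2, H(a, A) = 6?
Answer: 4000/11 ≈ 363.64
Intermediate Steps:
k = -3 (k = -5 + 2 = -3)
z(n) = -5 (z(n) = -3 - 2 = -5)
K(q) = 1/(-5 + q) (K(q) = 1/(q - 5) = 1/(-5 + q))
K(-6)*(-51 - 88) - (93 - 106)*27 = (-51 - 88)/(-5 - 6) - (93 - 106)*27 = -139/(-11) - (-13)*27 = -1/11*(-139) - 1*(-351) = 139/11 + 351 = 4000/11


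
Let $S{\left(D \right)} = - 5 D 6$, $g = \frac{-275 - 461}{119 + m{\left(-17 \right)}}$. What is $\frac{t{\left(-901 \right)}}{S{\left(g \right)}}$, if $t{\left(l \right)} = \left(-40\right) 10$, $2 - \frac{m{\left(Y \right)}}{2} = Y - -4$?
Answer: $- \frac{745}{276} \approx -2.6993$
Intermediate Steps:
$m{\left(Y \right)} = -4 - 2 Y$ ($m{\left(Y \right)} = 4 - 2 \left(Y - -4\right) = 4 - 2 \left(Y + 4\right) = 4 - 2 \left(4 + Y\right) = 4 - \left(8 + 2 Y\right) = -4 - 2 Y$)
$t{\left(l \right)} = -400$
$g = - \frac{736}{149}$ ($g = \frac{-275 - 461}{119 - -30} = - \frac{736}{119 + \left(-4 + 34\right)} = - \frac{736}{119 + 30} = - \frac{736}{149} \approx -4.9396$)
$S{\left(D \right)} = - 30 D$
$\frac{t{\left(-901 \right)}}{S{\left(g \right)}} = - \frac{400}{\left(-30\right) \left(- \frac{736}{149}\right)} = - \frac{400}{\frac{22080}{149}} = \left(-400\right) \frac{149}{22080} = - \frac{745}{276}$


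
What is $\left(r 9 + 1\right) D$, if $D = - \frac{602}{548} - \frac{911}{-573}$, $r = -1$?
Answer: $- \frac{308564}{78501} \approx -3.9307$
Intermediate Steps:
$D = \frac{77141}{157002}$ ($D = \left(-602\right) \frac{1}{548} - - \frac{911}{573} = - \frac{301}{274} + \frac{911}{573} = \frac{77141}{157002} \approx 0.49134$)
$\left(r 9 + 1\right) D = \left(\left(-1\right) 9 + 1\right) \frac{77141}{157002} = \left(-9 + 1\right) \frac{77141}{157002} = \left(-8\right) \frac{77141}{157002} = - \frac{308564}{78501}$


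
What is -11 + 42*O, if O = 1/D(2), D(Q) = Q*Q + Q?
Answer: -4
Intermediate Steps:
D(Q) = Q + Q**2 (D(Q) = Q**2 + Q = Q + Q**2)
O = 1/6 (O = 1/(2*(1 + 2)) = 1/(2*3) = 1/6 ≈ 0.16667)
-11 + 42*O = -11 + 42*(1/6) = -11 + 7 = -4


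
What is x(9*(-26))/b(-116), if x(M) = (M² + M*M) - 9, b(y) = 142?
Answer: 109503/142 ≈ 771.15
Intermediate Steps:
x(M) = -9 + 2*M² (x(M) = (M² + M²) - 9 = 2*M² - 9 = -9 + 2*M²)
x(9*(-26))/b(-116) = (-9 + 2*(9*(-26))²)/142 = (-9 + 2*(-234)²)*(1/142) = (-9 + 2*54756)*(1/142) = (-9 + 109512)*(1/142) = 109503*(1/142) = 109503/142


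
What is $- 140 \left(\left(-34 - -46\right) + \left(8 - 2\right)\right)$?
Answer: $-2520$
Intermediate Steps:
$- 140 \left(\left(-34 - -46\right) + \left(8 - 2\right)\right) = - 140 \left(\left(-34 + 46\right) + \left(8 - 2\right)\right) = - 140 \left(12 + 6\right) = \left(-140\right) 18 = -2520$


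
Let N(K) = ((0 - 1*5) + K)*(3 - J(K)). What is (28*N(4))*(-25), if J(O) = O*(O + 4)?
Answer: -20300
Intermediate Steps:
J(O) = O*(4 + O)
N(K) = (-5 + K)*(3 - K*(4 + K)) (N(K) = ((0 - 1*5) + K)*(3 - K*(4 + K)) = ((0 - 5) + K)*(3 - K*(4 + K)) = (-5 + K)*(3 - K*(4 + K)))
(28*N(4))*(-25) = (28*(-15 + 4**2 - 1*4**3 + 23*4))*(-25) = (28*(-15 + 16 - 1*64 + 92))*(-25) = (28*(-15 + 16 - 64 + 92))*(-25) = (28*29)*(-25) = 812*(-25) = -20300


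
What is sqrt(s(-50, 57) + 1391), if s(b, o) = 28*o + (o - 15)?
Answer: sqrt(3029) ≈ 55.036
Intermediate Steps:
s(b, o) = -15 + 29*o (s(b, o) = 28*o + (-15 + o) = -15 + 29*o)
sqrt(s(-50, 57) + 1391) = sqrt((-15 + 29*57) + 1391) = sqrt((-15 + 1653) + 1391) = sqrt(1638 + 1391) = sqrt(3029)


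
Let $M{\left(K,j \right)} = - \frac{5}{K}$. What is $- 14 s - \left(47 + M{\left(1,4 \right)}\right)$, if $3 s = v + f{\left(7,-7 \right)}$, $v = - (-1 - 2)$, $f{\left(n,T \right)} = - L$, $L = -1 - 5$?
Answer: $-84$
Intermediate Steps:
$L = -6$
$f{\left(n,T \right)} = 6$ ($f{\left(n,T \right)} = \left(-1\right) \left(-6\right) = 6$)
$v = 3$ ($v = \left(-1\right) \left(-3\right) = 3$)
$s = 3$ ($s = \frac{3 + 6}{3} = \frac{1}{3} \cdot 9 = 3$)
$- 14 s - \left(47 + M{\left(1,4 \right)}\right) = \left(-14\right) 3 - \left(47 - \frac{5}{1}\right) = -42 - \left(47 - 5\right) = -42 - 42 = -84$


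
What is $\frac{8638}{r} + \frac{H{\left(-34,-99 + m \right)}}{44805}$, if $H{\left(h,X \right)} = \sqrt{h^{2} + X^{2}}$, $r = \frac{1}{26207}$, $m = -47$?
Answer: $226376066 + \frac{106 \sqrt{2}}{44805} \approx 2.2638 \cdot 10^{8}$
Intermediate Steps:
$r = \frac{1}{26207} \approx 3.8158 \cdot 10^{-5}$
$H{\left(h,X \right)} = \sqrt{X^{2} + h^{2}}$
$\frac{8638}{r} + \frac{H{\left(-34,-99 + m \right)}}{44805} = 8638 \frac{1}{\frac{1}{26207}} + \frac{\sqrt{\left(-99 - 47\right)^{2} + \left(-34\right)^{2}}}{44805} = 8638 \cdot 26207 + \sqrt{\left(-146\right)^{2} + 1156} \cdot \frac{1}{44805} = 226376066 + \sqrt{21316 + 1156} \cdot \frac{1}{44805} = 226376066 + \sqrt{22472} \cdot \frac{1}{44805} = 226376066 + 106 \sqrt{2} \cdot \frac{1}{44805} = 226376066 + \frac{106 \sqrt{2}}{44805}$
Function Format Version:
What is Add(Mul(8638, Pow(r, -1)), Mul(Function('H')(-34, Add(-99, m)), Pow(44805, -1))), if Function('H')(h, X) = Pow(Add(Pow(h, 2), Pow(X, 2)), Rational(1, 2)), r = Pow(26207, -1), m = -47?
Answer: Add(226376066, Mul(Rational(106, 44805), Pow(2, Rational(1, 2)))) ≈ 2.2638e+8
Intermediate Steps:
r = Rational(1, 26207) ≈ 3.8158e-5
Function('H')(h, X) = Pow(Add(Pow(X, 2), Pow(h, 2)), Rational(1, 2))
Add(Mul(8638, Pow(r, -1)), Mul(Function('H')(-34, Add(-99, m)), Pow(44805, -1))) = Add(Mul(8638, Pow(Rational(1, 26207), -1)), Mul(Pow(Add(Pow(Add(-99, -47), 2), Pow(-34, 2)), Rational(1, 2)), Pow(44805, -1))) = Add(Mul(8638, 26207), Mul(Pow(Add(Pow(-146, 2), 1156), Rational(1, 2)), Rational(1, 44805))) = Add(226376066, Mul(Pow(Add(21316, 1156), Rational(1, 2)), Rational(1, 44805))) = Add(226376066, Mul(Pow(22472, Rational(1, 2)), Rational(1, 44805))) = Add(226376066, Mul(Mul(106, Pow(2, Rational(1, 2))), Rational(1, 44805))) = Add(226376066, Mul(Rational(106, 44805), Pow(2, Rational(1, 2))))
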